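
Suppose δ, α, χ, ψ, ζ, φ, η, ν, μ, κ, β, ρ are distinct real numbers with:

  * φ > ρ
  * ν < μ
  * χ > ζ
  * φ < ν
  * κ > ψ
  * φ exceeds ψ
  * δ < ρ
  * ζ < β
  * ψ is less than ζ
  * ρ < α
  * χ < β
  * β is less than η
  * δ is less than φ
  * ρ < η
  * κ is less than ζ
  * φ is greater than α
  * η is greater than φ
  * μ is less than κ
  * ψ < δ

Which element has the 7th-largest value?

Piecing the relations together gives one ordering: ψ < δ < ρ < α < φ < ν < μ < κ < ζ < χ < β < η.
The 7th largest is ν.

ν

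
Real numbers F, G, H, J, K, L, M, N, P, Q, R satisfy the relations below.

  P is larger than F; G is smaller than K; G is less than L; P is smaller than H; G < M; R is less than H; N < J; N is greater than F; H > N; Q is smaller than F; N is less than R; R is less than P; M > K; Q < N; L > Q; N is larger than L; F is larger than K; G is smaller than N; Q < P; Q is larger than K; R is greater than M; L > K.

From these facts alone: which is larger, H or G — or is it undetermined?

H

G < K and K < F give G < F.
With F < N: G < K < F < N.
With N < R: G < K < F < N < R.
With R < P: G < K < F < N < R < P.
With P < H: G < K < F < N < R < P < H.
So H is larger.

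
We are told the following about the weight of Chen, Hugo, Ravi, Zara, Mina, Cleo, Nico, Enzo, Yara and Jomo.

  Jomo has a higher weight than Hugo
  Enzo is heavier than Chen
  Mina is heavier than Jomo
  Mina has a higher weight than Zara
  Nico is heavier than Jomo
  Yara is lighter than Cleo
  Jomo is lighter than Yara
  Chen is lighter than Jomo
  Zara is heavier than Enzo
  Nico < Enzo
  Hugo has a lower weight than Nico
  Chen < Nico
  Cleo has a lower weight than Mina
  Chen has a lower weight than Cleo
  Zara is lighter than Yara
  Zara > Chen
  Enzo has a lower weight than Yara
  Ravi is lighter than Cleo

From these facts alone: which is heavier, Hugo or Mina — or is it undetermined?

The relevant relations are Hugo < Jomo; Jomo < Nico; Nico < Enzo; Enzo < Zara; Zara < Yara; Yara < Cleo; Cleo < Mina.
Chaining these gives Hugo < Jomo < Nico < Enzo < Zara < Yara < Cleo < Mina.
So Mina is heavier.

Mina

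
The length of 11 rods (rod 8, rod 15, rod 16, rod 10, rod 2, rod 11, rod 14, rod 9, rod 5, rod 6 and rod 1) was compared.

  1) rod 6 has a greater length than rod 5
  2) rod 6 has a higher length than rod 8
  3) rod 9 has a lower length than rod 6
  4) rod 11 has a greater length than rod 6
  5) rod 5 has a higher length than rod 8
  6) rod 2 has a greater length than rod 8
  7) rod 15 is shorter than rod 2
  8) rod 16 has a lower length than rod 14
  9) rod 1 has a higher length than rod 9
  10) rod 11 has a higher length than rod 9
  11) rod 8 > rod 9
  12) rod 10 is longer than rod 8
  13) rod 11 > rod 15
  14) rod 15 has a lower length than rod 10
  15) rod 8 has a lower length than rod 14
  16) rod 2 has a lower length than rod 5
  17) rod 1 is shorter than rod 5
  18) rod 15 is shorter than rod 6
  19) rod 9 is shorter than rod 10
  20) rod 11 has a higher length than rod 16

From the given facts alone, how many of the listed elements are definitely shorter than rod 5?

5

From rod 5 the given relations immediately reach rod 8, rod 1, rod 2.
From those, rod 9, rod 15 — 5 in total.
Nothing else is reachable below rod 5; 5 in all.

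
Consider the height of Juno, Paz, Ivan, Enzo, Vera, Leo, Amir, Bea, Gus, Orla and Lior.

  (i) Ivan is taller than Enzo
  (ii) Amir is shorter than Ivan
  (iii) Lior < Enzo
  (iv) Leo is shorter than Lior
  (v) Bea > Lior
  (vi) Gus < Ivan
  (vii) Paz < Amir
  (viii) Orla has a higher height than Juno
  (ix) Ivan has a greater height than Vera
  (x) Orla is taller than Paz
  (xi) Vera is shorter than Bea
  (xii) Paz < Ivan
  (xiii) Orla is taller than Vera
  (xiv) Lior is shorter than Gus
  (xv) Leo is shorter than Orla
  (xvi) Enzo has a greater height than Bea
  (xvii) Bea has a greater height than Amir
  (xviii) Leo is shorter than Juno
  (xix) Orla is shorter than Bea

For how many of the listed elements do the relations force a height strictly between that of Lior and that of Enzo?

Chaining upward from Lior reaches: Gus, Bea, Ivan.
Chaining downward from Enzo reaches: Leo, Paz, Vera, Amir, Juno, Orla, Bea.
Strictly between Lior and Enzo are those in both lists: Bea — 1 element.

1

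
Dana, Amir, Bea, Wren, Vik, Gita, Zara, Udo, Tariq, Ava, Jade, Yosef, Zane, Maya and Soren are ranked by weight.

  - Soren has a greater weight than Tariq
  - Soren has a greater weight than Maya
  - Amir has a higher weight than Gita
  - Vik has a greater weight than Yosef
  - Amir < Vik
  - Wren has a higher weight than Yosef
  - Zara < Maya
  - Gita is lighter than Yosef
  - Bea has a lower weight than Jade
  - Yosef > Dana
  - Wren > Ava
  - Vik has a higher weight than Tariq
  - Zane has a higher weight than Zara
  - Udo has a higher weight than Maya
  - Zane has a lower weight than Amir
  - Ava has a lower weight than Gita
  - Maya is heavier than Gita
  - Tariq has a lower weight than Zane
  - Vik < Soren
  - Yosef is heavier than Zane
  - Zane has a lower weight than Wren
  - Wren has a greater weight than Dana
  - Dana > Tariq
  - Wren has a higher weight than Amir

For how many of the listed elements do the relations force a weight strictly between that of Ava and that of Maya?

1

The relations place Ava below Maya. An element lies strictly between them when it is forced above Ava and also forced below Maya.
Above Ava: {Gita, Udo, Amir, Yosef, Wren, Vik, Soren}. Below Maya: {Zara, Gita}.
Intersection: {Gita} — 1.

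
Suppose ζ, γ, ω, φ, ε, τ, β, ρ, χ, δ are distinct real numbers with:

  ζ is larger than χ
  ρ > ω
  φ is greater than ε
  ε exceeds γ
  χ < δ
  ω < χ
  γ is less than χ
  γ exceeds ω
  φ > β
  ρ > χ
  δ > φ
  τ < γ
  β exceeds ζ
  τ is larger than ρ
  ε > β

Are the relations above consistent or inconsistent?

inconsistent

We have χ < ρ stated directly, yet also ρ < τ < γ < χ by chaining the others — so ρ < χ. Contradiction.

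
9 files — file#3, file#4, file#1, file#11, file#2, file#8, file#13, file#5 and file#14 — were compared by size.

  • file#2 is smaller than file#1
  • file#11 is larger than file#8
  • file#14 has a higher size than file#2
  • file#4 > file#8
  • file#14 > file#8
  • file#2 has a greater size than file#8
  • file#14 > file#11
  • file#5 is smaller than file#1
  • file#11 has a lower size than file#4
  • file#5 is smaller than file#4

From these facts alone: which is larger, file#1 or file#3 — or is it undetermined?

Following every chain through file#3: nothing is chained to file#3.
file#1 is not reached, and no chain runs the other way from file#1 to file#3.
So the given relations leave the order of file#3 and file#1 undetermined.

undetermined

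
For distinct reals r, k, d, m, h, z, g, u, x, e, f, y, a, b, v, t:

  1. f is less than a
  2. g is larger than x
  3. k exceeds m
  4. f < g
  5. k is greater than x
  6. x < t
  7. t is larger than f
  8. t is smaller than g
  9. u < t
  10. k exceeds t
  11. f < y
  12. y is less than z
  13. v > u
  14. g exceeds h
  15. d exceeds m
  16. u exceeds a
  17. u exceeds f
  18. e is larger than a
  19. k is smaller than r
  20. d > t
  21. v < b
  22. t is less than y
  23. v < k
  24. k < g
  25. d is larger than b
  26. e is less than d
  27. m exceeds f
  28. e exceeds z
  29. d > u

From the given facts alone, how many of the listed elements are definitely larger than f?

The elements the relations force above f are a, u, v, b, t, y, m, k, z, e, d, r, g — no chain reaches any other.
That is 13.

13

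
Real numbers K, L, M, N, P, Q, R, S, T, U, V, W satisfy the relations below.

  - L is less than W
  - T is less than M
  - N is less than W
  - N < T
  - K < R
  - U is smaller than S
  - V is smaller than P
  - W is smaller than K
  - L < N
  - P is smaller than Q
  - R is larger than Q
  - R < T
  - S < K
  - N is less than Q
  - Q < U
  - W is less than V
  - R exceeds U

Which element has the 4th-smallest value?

V

Piecing the relations together gives one ordering: L < N < W < V < P < Q < U < S < K < R < T < M.
Counting 4 from the smallest end gives V.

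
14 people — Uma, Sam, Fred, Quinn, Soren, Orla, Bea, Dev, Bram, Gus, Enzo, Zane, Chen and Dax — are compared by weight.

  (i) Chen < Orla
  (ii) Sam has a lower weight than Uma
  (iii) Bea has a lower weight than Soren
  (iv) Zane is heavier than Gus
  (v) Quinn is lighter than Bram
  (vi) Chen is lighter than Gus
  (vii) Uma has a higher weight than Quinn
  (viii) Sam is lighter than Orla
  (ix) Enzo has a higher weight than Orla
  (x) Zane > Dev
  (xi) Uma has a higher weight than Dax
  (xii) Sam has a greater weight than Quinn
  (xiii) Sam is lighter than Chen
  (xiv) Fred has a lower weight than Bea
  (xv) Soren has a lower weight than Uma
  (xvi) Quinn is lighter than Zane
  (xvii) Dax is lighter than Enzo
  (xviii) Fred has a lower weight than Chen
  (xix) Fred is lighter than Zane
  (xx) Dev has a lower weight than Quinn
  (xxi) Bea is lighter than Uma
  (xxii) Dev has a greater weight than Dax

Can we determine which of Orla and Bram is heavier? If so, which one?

undetermined

Following every chain through Bram: below Bram we get Dax, Dev, Quinn.
Orla is not reached, and no chain runs the other way from Orla to Bram.
So the given relations leave the order of Bram and Orla undetermined.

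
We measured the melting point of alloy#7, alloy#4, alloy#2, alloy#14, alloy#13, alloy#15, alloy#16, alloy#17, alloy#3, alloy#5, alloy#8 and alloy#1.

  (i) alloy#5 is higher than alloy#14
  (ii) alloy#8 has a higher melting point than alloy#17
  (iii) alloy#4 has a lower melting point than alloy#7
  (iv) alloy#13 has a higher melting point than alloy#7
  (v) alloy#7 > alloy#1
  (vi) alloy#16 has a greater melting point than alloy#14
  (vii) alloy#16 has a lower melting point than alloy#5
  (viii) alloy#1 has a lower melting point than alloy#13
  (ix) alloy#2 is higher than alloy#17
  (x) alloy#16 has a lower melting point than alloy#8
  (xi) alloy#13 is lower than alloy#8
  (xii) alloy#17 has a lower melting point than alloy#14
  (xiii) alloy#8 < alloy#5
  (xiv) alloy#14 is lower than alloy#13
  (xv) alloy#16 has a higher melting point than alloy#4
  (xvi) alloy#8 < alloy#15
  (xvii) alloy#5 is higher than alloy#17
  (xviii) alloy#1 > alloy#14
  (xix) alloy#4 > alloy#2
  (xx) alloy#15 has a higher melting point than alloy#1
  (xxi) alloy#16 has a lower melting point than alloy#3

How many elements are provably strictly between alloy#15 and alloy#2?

The relations place alloy#2 below alloy#15. An element lies strictly between them when it is forced above alloy#2 and also forced below alloy#15.
Above alloy#2: {alloy#4, alloy#7, alloy#13, alloy#16, alloy#8, alloy#3, alloy#5}. Below alloy#15: {alloy#17, alloy#14, alloy#1, alloy#4, alloy#7, alloy#13, alloy#16, alloy#8}.
Intersection: {alloy#4, alloy#7, alloy#13, alloy#16, alloy#8} — 5.

5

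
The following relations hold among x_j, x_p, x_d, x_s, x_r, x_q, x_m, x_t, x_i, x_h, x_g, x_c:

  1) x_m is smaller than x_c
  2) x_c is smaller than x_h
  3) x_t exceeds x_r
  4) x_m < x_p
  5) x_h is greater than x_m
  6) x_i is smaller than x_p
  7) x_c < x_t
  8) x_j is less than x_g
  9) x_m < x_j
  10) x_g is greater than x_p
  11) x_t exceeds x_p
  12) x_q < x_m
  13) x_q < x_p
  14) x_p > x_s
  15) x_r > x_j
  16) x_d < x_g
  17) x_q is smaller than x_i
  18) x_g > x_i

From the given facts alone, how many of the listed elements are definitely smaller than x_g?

7

Directly below x_g: x_d, x_i, x_j, x_p.
One step further: x_q, x_m, x_s (7 so far).
Nothing else is reachable below x_g; 7 in all.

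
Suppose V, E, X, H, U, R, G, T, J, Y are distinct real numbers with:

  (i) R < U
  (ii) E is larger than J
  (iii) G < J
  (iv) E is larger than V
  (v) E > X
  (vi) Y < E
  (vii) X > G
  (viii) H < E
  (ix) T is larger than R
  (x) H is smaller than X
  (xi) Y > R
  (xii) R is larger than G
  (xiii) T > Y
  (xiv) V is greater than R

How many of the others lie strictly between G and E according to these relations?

The relations place G below E. An element lies strictly between them when it is forced above G and also forced below E.
Above G: {R, Y, J, T, V, X, U}. Below E: {H, R, Y, J, V, X}.
Intersection: {R, Y, J, V, X} — 5.

5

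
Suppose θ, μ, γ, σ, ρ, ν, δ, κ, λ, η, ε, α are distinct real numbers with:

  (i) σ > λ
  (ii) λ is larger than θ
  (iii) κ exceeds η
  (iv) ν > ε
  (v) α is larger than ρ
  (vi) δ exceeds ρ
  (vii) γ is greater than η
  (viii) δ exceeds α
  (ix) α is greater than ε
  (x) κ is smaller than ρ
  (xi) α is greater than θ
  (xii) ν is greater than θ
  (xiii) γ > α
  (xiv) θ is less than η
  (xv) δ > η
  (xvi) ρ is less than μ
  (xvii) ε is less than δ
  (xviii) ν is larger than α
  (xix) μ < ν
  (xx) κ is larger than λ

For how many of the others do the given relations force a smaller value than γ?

7

The elements the relations force below γ are θ, η, λ, κ, ε, ρ, α — no chain reaches any other.
That is 7.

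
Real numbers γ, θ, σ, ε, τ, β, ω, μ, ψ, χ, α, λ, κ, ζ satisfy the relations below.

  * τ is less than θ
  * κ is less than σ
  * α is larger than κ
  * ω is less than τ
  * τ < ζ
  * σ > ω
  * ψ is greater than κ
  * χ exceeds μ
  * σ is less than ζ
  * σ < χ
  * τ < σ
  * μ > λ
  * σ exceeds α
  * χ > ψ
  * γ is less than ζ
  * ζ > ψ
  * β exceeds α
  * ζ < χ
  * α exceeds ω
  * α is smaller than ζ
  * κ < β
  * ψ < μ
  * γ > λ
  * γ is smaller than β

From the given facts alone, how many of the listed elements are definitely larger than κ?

Directly above κ: α, ψ, σ, β.
One step further: μ, ζ, χ (7 so far).
No other element is forced above κ by the given relations, so the count is 7.

7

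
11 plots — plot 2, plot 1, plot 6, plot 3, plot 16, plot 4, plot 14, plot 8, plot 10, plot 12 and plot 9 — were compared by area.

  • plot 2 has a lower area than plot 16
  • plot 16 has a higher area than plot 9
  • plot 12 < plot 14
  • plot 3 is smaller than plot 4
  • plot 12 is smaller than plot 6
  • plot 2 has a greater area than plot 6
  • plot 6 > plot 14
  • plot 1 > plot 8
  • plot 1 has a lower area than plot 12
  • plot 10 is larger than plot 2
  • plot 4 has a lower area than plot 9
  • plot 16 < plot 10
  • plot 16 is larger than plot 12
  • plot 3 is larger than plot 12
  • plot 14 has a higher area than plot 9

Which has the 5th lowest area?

The consecutive relations fix a unique order: plot 8 < plot 1 < plot 12 < plot 3 < plot 4 < plot 9 < plot 14 < plot 6 < plot 2 < plot 16 < plot 10.
Counting 5 from the smallest end gives plot 4.

plot 4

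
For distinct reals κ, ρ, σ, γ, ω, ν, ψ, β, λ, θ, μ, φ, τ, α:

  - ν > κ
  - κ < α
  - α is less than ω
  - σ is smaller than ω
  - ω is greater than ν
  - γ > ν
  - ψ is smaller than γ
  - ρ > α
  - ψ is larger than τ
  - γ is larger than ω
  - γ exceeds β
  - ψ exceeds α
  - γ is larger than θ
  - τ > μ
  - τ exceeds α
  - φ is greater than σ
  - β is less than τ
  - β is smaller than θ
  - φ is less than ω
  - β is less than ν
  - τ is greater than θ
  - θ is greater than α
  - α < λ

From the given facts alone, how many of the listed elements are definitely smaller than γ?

From γ the given relations immediately reach β, θ, ν, ω, ψ.
From those, κ, α, σ, φ, τ — 10 in total.
From those, μ — 11 in total.
No other element is forced below γ by the given relations, so the count is 11.

11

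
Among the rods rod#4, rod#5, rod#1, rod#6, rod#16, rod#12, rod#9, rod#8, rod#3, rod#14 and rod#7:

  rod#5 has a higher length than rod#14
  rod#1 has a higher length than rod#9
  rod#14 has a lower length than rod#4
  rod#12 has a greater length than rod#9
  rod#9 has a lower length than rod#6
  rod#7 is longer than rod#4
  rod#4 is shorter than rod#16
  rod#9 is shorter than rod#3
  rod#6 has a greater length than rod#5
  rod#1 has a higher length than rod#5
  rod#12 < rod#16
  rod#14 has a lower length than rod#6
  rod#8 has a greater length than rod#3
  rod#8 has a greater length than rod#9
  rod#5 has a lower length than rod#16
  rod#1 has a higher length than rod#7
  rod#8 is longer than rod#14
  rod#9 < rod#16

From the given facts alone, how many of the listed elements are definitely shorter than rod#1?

5

Directly below rod#1: rod#9, rod#5, rod#7.
One step further: rod#14, rod#4 (5 so far).
No other element is forced below rod#1 by the given relations, so the count is 5.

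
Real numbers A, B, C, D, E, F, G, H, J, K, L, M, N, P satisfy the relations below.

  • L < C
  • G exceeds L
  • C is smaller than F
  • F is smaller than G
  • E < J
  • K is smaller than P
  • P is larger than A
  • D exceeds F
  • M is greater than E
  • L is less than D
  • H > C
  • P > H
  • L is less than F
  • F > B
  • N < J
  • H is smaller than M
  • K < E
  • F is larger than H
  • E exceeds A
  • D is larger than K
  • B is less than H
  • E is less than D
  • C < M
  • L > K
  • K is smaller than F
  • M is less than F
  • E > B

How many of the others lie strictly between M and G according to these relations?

1

Chaining upward from M reaches: F, D.
Chaining downward from G reaches: K, L, A, B, C, H, E, F.
Strictly between M and G are those in both lists: F — 1 element.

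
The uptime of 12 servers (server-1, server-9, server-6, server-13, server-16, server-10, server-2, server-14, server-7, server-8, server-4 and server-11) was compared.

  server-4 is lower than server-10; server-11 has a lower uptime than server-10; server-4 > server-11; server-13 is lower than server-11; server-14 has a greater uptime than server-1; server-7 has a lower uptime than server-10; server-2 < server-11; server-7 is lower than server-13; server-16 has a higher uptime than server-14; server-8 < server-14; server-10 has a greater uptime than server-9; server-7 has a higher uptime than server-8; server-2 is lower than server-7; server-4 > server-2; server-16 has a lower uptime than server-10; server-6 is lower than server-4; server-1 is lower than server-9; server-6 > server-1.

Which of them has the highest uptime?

server-10

Chaining downward from server-10: directly below it, server-7, server-11, server-4, server-16, server-9; then server-8, server-2, server-1, server-13, server-14, server-6.
That covers every other element, and nothing is given above server-10, so server-10 is the highest uptime.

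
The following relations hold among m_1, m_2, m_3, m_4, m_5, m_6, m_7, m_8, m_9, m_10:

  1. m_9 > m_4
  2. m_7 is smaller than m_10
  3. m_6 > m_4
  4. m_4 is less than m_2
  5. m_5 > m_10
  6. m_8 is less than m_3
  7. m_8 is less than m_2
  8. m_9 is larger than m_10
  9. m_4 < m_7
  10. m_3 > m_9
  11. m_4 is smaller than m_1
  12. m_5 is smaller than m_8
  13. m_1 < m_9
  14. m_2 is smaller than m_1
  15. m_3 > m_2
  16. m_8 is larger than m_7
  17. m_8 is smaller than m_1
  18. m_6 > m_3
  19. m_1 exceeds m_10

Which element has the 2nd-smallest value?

The consecutive relations fix a unique order: m_4 < m_7 < m_10 < m_5 < m_8 < m_2 < m_1 < m_9 < m_3 < m_6.
Counting 2 from the smallest end gives m_7.

m_7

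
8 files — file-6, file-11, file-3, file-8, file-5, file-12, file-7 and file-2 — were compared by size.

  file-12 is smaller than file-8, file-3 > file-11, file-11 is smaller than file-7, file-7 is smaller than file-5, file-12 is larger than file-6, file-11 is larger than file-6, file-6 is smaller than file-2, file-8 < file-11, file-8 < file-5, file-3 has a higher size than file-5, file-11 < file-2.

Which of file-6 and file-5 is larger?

file-6 < file-12 and file-12 < file-8 give file-6 < file-8.
With file-8 < file-11: file-6 < file-12 < file-8 < file-11.
With file-11 < file-7: file-6 < file-12 < file-8 < file-11 < file-7.
Then file-7 < file-5 extends the chain to file-5.
So file-6 < file-5; file-5 is the larger of the two.

file-5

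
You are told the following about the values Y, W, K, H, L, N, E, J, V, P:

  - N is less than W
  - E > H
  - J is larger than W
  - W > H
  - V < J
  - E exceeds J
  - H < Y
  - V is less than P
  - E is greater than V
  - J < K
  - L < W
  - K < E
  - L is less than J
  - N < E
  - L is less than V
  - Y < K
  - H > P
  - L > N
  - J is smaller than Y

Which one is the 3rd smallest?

V

Chaining the given pairs: N < L < V < P < H < W < J < Y < K < E.
The 3rd smallest is V.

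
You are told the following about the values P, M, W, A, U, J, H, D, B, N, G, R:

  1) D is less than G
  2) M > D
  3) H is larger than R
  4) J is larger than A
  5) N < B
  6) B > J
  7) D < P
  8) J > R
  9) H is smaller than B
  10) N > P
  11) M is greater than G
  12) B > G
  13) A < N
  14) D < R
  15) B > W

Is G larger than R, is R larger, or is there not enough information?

undetermined

Following every chain through G: above G we get B, M; below G we get D.
R is not reached, and no chain runs the other way from R to G.
So the given relations leave the order of G and R undetermined.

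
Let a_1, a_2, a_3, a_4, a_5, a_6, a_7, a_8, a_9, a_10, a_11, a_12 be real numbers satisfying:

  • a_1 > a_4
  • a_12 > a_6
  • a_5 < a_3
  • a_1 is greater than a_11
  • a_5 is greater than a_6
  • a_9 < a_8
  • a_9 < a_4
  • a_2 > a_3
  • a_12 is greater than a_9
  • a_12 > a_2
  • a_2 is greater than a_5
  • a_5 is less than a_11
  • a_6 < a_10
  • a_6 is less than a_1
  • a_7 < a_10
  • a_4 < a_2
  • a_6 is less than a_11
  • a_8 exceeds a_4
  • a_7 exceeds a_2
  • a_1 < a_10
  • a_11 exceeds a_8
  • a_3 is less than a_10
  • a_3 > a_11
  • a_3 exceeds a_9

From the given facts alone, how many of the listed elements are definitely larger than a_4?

Directly above a_4: a_8, a_2, a_1.
One step further: a_11, a_7, a_10, a_12 (7 so far).
One step further: a_3 (8 so far).
Nothing else is reachable above a_4; 8 in all.

8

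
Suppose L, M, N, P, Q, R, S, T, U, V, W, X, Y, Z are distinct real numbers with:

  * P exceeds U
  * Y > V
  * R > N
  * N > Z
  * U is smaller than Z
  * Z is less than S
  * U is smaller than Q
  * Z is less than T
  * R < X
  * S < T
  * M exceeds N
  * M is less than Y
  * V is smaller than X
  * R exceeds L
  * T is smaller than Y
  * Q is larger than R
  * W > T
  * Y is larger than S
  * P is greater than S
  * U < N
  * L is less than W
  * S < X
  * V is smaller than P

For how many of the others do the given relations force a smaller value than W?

From W the given relations immediately reach L, T.
From those, Z, S — 4 in total.
From those, U — 5 in total.
Nothing else is reachable below W; 5 in all.

5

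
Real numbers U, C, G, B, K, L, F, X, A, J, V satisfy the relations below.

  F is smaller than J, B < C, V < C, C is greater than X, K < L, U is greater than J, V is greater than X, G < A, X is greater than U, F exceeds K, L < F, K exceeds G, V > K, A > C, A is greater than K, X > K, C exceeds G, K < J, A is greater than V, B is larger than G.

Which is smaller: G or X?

The relevant relations are G < K; K < L; L < F; F < J; J < U; U < X.
Together: G < K < L < F < J < U < X.
So G < X; G is the smaller of the two.

G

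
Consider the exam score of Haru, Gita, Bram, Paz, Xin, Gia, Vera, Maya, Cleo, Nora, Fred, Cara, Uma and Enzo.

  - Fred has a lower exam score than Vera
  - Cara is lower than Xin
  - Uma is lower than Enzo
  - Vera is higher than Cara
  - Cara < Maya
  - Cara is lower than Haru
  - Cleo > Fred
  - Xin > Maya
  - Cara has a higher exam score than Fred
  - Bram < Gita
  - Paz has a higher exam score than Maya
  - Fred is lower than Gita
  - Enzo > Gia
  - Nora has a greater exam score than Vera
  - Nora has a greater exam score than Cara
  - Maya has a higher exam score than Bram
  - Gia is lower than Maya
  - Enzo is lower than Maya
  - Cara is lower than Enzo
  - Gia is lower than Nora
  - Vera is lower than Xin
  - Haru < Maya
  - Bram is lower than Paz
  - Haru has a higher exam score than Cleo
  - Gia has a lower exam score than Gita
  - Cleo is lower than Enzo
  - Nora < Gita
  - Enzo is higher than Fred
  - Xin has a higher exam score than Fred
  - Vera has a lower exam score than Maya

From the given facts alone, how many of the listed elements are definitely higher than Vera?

5

The elements the relations force above Vera are Nora, Maya, Gita, Xin, Paz — no chain reaches any other.
That is 5.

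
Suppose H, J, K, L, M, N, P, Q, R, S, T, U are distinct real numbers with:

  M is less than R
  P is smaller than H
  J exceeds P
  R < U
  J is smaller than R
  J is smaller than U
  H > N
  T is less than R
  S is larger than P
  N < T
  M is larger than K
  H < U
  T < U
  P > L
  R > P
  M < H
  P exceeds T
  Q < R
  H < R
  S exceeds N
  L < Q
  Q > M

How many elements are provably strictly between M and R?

2

Chaining upward from M reaches: H, Q, U.
Chaining downward from R reaches: N, K, L, T, P, H, J, Q.
Strictly between M and R are those in both lists: H, Q — 2 elements.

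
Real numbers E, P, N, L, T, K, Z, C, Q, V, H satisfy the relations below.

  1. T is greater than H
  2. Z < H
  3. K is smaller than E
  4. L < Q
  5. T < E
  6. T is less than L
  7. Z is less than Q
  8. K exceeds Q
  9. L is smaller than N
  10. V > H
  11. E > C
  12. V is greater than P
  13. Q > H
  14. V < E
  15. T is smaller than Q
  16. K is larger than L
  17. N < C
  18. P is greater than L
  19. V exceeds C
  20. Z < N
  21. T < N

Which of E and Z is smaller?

Z

Z < H and H < T give Z < T.
Then T < N extends the chain to N.
Then N < C extends the chain to C.
Then C < V extends the chain to V.
Then V < E extends the chain to E.
So Z < E; Z is the smaller of the two.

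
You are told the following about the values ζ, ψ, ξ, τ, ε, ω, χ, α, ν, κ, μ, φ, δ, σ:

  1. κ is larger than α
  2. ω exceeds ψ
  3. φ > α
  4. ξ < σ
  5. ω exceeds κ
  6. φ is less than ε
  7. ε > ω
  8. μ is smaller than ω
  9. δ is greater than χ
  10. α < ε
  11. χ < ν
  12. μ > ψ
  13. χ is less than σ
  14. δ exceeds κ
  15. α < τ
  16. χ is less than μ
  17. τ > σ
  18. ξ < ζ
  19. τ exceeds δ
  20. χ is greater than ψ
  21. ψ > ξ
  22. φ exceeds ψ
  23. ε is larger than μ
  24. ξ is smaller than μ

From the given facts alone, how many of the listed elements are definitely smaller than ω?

Directly below ω: ψ, μ, κ.
One step further: ξ, α, χ (6 so far).
Nothing else is reachable below ω; 6 in all.

6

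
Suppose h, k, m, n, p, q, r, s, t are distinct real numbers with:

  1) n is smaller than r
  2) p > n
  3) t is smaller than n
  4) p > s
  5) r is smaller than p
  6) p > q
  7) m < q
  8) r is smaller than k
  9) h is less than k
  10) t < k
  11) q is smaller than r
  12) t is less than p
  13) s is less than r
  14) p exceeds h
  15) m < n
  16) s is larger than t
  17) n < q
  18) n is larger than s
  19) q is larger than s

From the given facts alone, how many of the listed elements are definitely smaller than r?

Directly below r: s, n, q.
One step further: m, t (5 so far).
Nothing else is reachable below r; 5 in all.

5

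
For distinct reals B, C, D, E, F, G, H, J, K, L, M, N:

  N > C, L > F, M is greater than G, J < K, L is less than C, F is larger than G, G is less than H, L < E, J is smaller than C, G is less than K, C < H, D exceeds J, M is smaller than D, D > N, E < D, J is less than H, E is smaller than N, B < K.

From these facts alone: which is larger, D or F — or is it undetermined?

F < L and L < E give F < E.
With E < N: F < L < E < N.
With N < D: F < L < E < N < D.
So D is larger.

D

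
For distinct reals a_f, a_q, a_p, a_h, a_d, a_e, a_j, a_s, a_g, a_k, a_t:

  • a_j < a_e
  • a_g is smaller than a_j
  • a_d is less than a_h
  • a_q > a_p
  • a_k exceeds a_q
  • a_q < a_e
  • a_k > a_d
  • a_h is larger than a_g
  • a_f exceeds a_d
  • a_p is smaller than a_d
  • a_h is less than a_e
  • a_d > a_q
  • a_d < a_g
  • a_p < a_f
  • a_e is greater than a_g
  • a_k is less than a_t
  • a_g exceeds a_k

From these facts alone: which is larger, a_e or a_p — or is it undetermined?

a_e

Link the given pairs in sequence: a_p < a_q; a_q < a_d; a_d < a_k; a_k < a_g; a_g < a_h; a_h < a_e.
Together: a_p < a_q < a_d < a_k < a_g < a_h < a_e.
So a_e is larger.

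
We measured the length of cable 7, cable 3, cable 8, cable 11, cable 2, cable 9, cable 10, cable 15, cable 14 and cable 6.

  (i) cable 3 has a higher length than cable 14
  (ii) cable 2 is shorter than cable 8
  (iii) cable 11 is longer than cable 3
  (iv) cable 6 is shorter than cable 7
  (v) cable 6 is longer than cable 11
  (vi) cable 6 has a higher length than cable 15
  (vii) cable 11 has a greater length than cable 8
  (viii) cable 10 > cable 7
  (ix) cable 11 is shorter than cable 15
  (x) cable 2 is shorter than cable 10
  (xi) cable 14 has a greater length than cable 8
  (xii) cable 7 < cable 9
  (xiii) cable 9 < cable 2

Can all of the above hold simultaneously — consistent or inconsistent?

Chaining the given relations yields cable 9 < cable 2 < cable 8 < cable 14 < cable 3 < cable 11 < cable 15 < cable 6 < cable 7, so cable 9 < cable 7. But one relation states cable 7 < cable 9. These cannot both hold.

inconsistent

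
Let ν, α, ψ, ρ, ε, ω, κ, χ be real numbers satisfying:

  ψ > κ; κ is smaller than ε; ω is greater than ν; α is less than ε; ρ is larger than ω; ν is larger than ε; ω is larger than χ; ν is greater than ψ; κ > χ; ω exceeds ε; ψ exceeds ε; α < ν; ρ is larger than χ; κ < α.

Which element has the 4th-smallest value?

Piecing the relations together gives one ordering: χ < κ < α < ε < ψ < ν < ω < ρ.
The 4th smallest is ε.

ε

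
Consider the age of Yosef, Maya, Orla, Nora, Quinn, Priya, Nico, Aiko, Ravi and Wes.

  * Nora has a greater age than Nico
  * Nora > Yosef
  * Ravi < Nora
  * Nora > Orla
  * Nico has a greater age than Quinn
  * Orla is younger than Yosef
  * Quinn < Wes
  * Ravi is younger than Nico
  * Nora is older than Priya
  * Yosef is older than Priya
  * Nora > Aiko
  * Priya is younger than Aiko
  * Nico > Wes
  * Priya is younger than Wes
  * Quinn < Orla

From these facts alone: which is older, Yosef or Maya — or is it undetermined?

undetermined

Following every chain through Yosef: above Yosef we get Nora; below Yosef we get Quinn, Orla, Priya.
Maya is not reached, and no chain runs the other way from Maya to Yosef.
So the given relations leave the order of Yosef and Maya undetermined.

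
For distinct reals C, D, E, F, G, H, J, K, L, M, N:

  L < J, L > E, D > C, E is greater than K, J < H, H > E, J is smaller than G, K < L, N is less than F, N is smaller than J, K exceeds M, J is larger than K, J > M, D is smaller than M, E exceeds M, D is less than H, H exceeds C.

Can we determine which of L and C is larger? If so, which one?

Chaining the given relations: C < D < M < K < E < L.
So L is larger.

L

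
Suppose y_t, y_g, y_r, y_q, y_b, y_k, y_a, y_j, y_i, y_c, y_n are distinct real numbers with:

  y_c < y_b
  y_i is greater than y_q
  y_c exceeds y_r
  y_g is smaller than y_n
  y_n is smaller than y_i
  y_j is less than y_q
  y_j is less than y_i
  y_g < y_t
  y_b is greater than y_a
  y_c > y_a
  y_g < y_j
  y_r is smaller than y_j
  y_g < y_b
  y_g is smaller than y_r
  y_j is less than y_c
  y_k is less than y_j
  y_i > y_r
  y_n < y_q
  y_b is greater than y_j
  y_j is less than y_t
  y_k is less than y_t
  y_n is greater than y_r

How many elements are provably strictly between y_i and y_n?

1

Chaining upward from y_n reaches: y_q.
Chaining downward from y_i reaches: y_g, y_r, y_k, y_j, y_q.
Strictly between y_n and y_i are those in both lists: y_q — 1 element.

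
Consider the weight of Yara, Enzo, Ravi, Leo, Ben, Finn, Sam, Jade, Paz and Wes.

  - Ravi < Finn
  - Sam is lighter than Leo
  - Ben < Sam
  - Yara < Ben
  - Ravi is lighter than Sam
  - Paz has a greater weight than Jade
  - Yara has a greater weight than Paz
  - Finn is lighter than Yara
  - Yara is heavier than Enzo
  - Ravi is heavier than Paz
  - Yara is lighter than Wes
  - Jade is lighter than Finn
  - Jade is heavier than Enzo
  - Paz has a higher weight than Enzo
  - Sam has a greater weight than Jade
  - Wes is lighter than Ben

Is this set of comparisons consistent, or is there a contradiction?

consistent

The single ordering Enzo < Jade < Paz < Ravi < Finn < Yara < Wes < Ben < Sam < Leo satisfies every listed relation, so no contradiction arises.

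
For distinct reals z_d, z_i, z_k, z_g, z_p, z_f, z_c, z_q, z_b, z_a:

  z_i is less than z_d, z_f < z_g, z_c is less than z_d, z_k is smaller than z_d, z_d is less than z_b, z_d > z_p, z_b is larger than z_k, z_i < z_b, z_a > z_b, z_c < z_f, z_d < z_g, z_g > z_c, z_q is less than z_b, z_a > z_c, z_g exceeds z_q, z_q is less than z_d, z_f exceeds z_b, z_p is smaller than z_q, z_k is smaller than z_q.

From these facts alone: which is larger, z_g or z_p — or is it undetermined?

The relevant relations are z_p < z_q; z_q < z_d; z_d < z_b; z_b < z_f; z_f < z_g.
Together: z_p < z_q < z_d < z_b < z_f < z_g.
So z_g is larger.

z_g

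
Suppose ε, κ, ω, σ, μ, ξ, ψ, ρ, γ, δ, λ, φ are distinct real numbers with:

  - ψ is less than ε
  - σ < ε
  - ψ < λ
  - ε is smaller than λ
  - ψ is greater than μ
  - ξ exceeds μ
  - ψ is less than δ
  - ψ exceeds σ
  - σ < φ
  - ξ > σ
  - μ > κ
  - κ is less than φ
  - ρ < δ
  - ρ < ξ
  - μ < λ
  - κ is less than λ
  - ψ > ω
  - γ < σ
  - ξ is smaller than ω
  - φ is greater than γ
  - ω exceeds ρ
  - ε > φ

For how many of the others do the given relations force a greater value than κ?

8

Directly above κ: μ, φ, λ.
One step further: ξ, ψ, ε (6 so far).
One step further: ω, δ (8 so far).
Nothing else is reachable above κ; 8 in all.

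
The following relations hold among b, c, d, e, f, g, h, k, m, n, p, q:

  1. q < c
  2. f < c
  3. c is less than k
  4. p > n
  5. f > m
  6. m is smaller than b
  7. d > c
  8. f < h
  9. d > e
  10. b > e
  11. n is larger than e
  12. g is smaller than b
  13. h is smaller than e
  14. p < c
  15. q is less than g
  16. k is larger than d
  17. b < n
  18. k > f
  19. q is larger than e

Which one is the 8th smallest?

n

Chaining the given pairs: m < f < h < e < q < g < b < n < p < c < d < k.
The 8th smallest is n.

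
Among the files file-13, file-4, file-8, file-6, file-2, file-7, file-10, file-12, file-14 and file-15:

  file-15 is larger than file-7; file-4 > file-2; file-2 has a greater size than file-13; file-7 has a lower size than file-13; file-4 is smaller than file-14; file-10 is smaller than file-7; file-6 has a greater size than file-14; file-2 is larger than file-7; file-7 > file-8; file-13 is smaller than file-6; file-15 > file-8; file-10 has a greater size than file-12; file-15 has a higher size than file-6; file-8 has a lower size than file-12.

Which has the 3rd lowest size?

file-10

Chaining the given pairs: file-8 < file-12 < file-10 < file-7 < file-13 < file-2 < file-4 < file-14 < file-6 < file-15.
The 3rd smallest is file-10.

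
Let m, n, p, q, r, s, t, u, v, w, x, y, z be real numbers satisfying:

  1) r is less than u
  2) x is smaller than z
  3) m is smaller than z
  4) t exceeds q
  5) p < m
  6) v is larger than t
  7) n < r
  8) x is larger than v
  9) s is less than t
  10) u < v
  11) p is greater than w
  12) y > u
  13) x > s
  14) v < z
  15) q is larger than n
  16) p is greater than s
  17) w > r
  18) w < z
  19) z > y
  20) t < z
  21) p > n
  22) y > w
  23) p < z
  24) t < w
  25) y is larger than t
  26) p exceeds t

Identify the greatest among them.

z

n is not greatest since n < q; r is not greatest since r < w; q is not greatest since q < t; s is not greatest since s < t; t is not greatest since t < w; u is not greatest since u < y; w is not greatest since w < z; y is not greatest since y < z; v is not greatest since v < x; x is not greatest since x < z; p is not greatest since p < z; m is not greatest since m < z.
Only z has nothing above it, so z is the greatest.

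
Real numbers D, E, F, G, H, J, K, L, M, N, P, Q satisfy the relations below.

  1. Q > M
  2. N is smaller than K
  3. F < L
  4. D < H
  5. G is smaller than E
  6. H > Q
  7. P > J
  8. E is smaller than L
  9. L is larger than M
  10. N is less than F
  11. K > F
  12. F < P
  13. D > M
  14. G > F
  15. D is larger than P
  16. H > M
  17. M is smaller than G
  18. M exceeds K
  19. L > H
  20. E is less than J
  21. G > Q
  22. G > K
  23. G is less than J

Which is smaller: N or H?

Link the given pairs in sequence: N < F; F < K; K < M; M < Q; Q < G; G < E; E < J; J < P; P < D; D < H.
Together: N < F < K < M < Q < G < E < J < P < D < H.
So N < H; N is the smaller of the two.

N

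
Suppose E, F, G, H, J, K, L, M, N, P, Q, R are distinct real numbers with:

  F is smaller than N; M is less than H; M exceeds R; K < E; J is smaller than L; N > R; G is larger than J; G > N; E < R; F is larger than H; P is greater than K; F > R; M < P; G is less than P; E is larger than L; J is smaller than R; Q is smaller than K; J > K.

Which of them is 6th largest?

M

The consecutive relations fix a unique order: Q < K < J < L < E < R < M < H < F < N < G < P.
The 6th largest is M.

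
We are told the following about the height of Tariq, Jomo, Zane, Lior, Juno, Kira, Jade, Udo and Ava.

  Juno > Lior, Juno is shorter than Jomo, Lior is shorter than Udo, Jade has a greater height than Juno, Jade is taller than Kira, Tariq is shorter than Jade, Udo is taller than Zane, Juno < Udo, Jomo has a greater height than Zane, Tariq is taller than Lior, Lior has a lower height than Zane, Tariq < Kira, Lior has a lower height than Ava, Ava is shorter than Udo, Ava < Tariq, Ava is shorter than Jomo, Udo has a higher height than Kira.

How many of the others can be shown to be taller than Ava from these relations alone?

5

From Ava the given relations immediately reach Tariq, Jomo, Udo.
From those, Kira, Jade — 5 in total.
Nothing else is reachable above Ava; 5 in all.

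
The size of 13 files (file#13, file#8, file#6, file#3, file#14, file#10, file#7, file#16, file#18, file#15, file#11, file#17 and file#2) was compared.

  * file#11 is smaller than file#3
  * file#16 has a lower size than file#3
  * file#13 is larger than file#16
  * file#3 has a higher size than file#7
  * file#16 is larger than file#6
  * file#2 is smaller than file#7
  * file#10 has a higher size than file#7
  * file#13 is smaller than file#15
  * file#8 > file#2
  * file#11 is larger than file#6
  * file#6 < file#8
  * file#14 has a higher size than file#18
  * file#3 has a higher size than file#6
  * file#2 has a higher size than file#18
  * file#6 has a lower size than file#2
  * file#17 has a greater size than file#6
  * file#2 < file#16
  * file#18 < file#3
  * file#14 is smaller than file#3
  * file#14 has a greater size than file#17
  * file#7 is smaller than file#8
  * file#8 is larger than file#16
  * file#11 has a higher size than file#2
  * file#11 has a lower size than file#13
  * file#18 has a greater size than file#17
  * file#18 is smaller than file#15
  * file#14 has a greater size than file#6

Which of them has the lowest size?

file#6

file#17 is not least since file#6 < file#17; file#18 is not least since file#17 < file#18; file#2 is not least since file#6 < file#2; file#14 is not least since file#18 < file#14; file#16 is not least since file#6 < file#16; file#11 is not least since file#2 < file#11; file#7 is not least since file#2 < file#7; file#3 is not least since file#6 < file#3; file#10 is not least since file#7 < file#10; file#13 is not least since file#16 < file#13; file#8 is not least since file#6 < file#8; file#15 is not least since file#13 < file#15.
Only file#6 has nothing below it, so file#6 is the lowest size.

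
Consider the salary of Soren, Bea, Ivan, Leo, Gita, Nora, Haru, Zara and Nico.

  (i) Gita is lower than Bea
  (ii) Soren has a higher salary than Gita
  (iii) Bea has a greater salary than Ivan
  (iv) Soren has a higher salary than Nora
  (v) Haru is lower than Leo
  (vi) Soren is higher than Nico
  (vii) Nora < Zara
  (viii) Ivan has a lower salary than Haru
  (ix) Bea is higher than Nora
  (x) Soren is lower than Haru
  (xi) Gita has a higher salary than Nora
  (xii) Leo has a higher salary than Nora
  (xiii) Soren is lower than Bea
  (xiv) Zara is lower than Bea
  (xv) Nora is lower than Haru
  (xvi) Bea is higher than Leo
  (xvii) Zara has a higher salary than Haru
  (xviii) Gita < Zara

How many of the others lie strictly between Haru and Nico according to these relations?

1

Chaining upward from Nico reaches: Soren, Leo, Zara, Bea.
Chaining downward from Haru reaches: Ivan, Nora, Gita, Soren.
Strictly between Nico and Haru are those in both lists: Soren — 1 element.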